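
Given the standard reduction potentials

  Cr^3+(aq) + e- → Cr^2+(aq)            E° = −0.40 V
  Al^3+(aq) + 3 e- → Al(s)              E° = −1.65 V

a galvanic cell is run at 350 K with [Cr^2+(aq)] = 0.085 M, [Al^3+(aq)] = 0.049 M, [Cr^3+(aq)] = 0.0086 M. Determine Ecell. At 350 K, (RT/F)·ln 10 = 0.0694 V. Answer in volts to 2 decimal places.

+1.21 V

Cr³⁺/Cr²⁺ is reduced (cathode, E° = −0.40 V) and Al³⁺/Al is oxidized (anode).
The standard potential is −0.40 − (−1.65) = +1.25 V and the balanced reaction transfers n = 3 electrons.
The balanced reaction is 3 Cr^3+(aq) + Al(s) → 3 Cr^2+(aq) + Al^3+(aq), so Q = ([Cr^2+(aq)]^3·[Al^3+(aq)]) / [Cr^3+(aq)]^3 = 47.3 and log Q = 1.675.
E = E° − (0.0694/n)·log Q = +1.25 − (0.0694/3)(1.675) = +1.21 V.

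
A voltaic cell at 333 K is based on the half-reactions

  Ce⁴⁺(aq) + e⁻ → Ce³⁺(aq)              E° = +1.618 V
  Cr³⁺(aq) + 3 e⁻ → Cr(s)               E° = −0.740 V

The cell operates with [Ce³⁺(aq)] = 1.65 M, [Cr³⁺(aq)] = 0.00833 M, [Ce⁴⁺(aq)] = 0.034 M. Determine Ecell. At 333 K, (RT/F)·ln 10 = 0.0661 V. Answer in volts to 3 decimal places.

Since E°(Ce⁴⁺/Ce³⁺) > E°(Cr³⁺/Cr), Ce⁴⁺/Ce³⁺ serves as the cathode.
The standard potential is +1.618 − (−0.740) = +2.358 V and the balanced reaction transfers n = 3 electrons.
For the overall reaction 3 Ce⁴⁺(aq) + Cr(s) → 3 Ce³⁺(aq) + Cr³⁺(aq), Q = ([Ce³⁺(aq)]^3·[Cr³⁺(aq)]) / [Ce⁴⁺(aq)]^3 = 952, giving log Q = 2.979.
By the Nernst equation, E = +2.358 − (0.0661/3)·(2.979) = +2.292 V.

+2.292 V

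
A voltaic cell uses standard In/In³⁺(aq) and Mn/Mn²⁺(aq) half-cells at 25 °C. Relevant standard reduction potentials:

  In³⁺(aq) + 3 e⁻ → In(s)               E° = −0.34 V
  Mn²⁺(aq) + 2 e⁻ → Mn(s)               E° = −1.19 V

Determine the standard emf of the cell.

The In³⁺/In couple has the higher E°, so In ion is reduced (cathode) and Mn is oxidized (anode).
E°cell = E°(cathode) − E°(anode) = −0.34 − (−1.19) = +0.85 V.

+0.85 V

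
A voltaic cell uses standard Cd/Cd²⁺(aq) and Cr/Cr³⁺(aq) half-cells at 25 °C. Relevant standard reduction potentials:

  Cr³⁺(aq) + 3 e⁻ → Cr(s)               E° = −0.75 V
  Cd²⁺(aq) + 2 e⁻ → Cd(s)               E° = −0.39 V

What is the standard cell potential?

The Cd²⁺/Cd couple has the higher E°, so Cd ion is reduced (cathode) and Cr is oxidized (anode).
E°cell = E°(cathode) − E°(anode) = −0.39 − (−0.75) = +0.36 V.

+0.36 V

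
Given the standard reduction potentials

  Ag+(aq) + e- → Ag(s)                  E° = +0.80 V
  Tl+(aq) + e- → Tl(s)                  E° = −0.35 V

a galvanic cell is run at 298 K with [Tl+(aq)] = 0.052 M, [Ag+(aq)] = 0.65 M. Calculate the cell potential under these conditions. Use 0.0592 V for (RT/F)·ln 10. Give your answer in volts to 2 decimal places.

+1.21 V

Since E°(Ag⁺/Ag) > E°(Tl⁺/Tl), Ag⁺/Ag serves as the cathode.
E°cell = E°cat − E°an = +0.80 − (−0.35) = +1.15 V; n = 1.
Balancing gives Ag+(aq) + Tl(s) → Ag(s) + Tl+(aq); hence Q = [Tl+(aq)] / [Ag+(aq)] = 0.08 (log Q = −1.097).
Applying E = E° − (RT ln10/nF)·log Q gives +1.15 − (0.0592/1)(−1.097) = +1.21 V.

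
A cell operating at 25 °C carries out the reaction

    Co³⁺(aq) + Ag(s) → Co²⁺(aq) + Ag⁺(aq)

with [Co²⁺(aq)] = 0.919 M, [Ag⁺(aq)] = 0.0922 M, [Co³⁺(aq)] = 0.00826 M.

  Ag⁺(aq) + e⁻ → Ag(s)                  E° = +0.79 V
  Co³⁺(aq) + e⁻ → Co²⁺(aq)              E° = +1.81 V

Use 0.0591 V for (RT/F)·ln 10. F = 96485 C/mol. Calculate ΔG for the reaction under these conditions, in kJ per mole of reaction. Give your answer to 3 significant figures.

E°cell = +1.81 − (+0.79) = +1.02 V; the balanced reaction transfers n = 1 electron.
Here Q = ([Co²⁺(aq)]·[Ag⁺(aq)]) / [Co³⁺(aq)] = 10.3 (log Q = 1.011), giving E = +1.02 − (0.0591/1)·(1.011) = +0.9602 V.
Finally ΔG = −nFE = −(1)(96485 C/mol)(+0.9602 V) = −92.6 kJ/mol.

−92.6 kJ/mol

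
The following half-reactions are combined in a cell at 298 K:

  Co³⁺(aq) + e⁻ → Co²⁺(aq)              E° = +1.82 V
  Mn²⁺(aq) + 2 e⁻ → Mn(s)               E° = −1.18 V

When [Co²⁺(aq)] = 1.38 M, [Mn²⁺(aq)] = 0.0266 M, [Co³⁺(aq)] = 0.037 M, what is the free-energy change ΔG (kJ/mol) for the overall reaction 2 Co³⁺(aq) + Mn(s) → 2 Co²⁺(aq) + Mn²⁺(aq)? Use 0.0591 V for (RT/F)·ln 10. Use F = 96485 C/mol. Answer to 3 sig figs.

E°cell = +1.82 − (−1.18) = +3.00 V; the balanced reaction transfers n = 2 electrons.
The reaction quotient is ([Co²⁺(aq)]^2·[Mn²⁺(aq)]) / [Co³⁺(aq)]^2 = 37; by Nernst, E = +3.00 − (0.0591/2)(1.568) = +2.9537 V.
Then ΔG = −nFE = −2 × 96485 × +2.9537 J/mol = −570 kJ/mol.

−570 kJ/mol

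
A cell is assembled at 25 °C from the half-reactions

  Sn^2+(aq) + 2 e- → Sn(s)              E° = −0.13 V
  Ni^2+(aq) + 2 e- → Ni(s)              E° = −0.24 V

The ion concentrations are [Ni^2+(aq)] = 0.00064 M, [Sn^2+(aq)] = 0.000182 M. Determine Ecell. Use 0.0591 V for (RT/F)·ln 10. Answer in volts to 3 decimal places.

Sn²⁺/Sn is reduced (cathode, E° = −0.13 V) and Ni²⁺/Ni is oxidized (anode).
E°cell = −0.13 − (−0.24) = +0.11 V, with n = 2 electrons transferred.
For the overall reaction Sn^2+(aq) + Ni(s) → Sn(s) + Ni^2+(aq), Q = [Ni^2+(aq)] / [Sn^2+(aq)] = 3.52, giving log Q = 0.546.
E = E° − (0.0591/n)·log Q = +0.11 − (0.0591/2)(0.546) = +0.094 V.

+0.094 V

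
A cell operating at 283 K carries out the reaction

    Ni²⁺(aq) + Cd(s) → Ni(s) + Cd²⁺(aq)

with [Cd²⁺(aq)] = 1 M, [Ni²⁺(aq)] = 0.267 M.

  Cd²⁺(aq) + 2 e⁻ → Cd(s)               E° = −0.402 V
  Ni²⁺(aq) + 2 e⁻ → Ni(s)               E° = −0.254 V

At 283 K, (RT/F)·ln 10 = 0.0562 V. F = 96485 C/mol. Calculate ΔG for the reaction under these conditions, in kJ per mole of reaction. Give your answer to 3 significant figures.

−25.5 kJ/mol

The standard cell potential is −0.254 − (−0.402) = +0.148 V, with n = 2 electrons in the balanced equation.
Here Q = [Cd²⁺(aq)] / [Ni²⁺(aq)] = 3.75 (log Q = 0.573), giving E = +0.148 − (0.0562/2)·(0.573) = +0.1319 V.
Then ΔG = −nFE = −2 × 96485 × +0.1319 J/mol = −25.5 kJ/mol.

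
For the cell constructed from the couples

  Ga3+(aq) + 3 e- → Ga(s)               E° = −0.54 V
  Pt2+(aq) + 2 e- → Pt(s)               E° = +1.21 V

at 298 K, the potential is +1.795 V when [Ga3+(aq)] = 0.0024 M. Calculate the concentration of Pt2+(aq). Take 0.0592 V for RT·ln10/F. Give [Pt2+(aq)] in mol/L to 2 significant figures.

0.59 M

Pt²⁺/Pt is the cathode (higher E°); E°cell = +1.21 − (−0.54) = +1.75 V with n = 6.
Since E = E° − (0.0592/n)·log Q, log Q = n(E° − E)/0.0592 = −4.561.
The balanced reaction is 3 Pt2+(aq) + 2 Ga(s) → 3 Pt(s) + 2 Ga3+(aq), so Q = [Ga3+(aq)]^2 / [Pt2+(aq)]^3.
Substituting the known concentrations and solving, log [Pt2+(aq)] = −0.226 and [Pt2+(aq)] = 0.59 M.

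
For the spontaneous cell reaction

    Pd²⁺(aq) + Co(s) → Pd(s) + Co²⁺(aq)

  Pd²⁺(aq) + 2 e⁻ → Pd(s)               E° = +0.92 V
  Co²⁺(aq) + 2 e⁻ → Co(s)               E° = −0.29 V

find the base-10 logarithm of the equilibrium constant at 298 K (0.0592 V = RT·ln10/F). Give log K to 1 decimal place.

The Pd²⁺/Pd couple is reduced (cathode); E°cell = +0.92 − (−0.29) = +1.21 V with n = 2.
At equilibrium E = 0, so log K = nE°cell / 0.0592 = (2)(+1.21) / 0.0592 = 40.9.

log K = 40.9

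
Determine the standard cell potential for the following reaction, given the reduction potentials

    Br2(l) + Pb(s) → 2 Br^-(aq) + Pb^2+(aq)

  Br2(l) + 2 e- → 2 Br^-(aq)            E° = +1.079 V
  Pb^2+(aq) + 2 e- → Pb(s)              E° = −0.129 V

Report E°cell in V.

Br2(l) gains electrons, so the Br₂/Br⁻ couple is the cathode; the Pb²⁺/Pb couple is the anode.
E°cell = E°(cathode) − E°(anode) = +1.079 − (−0.129) = +1.208 V.
The positive value indicates the reaction is spontaneous as written.

+1.208 V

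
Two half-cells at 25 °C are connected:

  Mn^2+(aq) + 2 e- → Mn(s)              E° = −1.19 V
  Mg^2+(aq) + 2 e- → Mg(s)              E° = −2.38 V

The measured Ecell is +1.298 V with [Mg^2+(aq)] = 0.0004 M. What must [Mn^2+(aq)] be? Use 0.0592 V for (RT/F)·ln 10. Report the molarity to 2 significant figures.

The Mn²⁺/Mn couple has the larger reduction potential, so it is the cathode: E°cell = −1.19 − (−2.38) = +1.19 V and n = 2.
Rearranging E = E° − (0.0592/n)·log Q gives log Q = 2(+1.19 − (+1.298))/0.0592 = −3.649.
The balanced reaction is Mn^2+(aq) + Mg(s) → Mn(s) + Mg^2+(aq), so Q = [Mg^2+(aq)] / [Mn^2+(aq)].
Substituting the known concentrations and solving, log [Mn^2+(aq)] = 0.251 and [Mn^2+(aq)] = 1.8 M.

1.8 M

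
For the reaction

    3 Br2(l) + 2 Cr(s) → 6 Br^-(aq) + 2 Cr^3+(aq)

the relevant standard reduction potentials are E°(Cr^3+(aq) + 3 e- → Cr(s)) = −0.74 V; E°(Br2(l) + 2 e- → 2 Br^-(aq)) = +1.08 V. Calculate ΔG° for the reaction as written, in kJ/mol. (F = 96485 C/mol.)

In the reaction as written Br2(l) is reduced, so the Br₂/Br⁻ couple is the cathode and Cr³⁺/Cr is the anode.
E°cell = +1.08 − (−0.74) = +1.82 V; balancing electrons gives n = 6.
ΔG° = −nFE°cell = −(6)(96485)(+1.82) J/mol = −1054 kJ/mol.

−1054 kJ/mol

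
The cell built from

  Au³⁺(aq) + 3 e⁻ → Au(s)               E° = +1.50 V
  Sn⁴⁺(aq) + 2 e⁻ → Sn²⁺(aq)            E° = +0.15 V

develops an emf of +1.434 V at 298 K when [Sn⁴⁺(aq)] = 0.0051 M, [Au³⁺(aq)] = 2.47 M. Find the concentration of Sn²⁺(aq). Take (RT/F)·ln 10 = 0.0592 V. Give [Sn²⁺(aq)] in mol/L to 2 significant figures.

Au³⁺/Au is the cathode (higher E°); E°cell = +1.50 − (+0.15) = +1.35 V with n = 6.
From the Nernst equation, log Q = n(E° − E)/0.0592 = 6·(+1.35 − (+1.434))/0.0592 = −8.514.
Balancing electrons gives 2 Au³⁺(aq) + 3 Sn²⁺(aq) → 2 Au(s) + 3 Sn⁴⁺(aq); thus Q = [Sn⁴⁺(aq)]^3 / ([Au³⁺(aq)]^2·[Sn²⁺(aq)]^3).
Substituting the known concentrations and solving, log [Sn²⁺(aq)] = 0.284 and [Sn²⁺(aq)] = 1.9 M.

1.9 M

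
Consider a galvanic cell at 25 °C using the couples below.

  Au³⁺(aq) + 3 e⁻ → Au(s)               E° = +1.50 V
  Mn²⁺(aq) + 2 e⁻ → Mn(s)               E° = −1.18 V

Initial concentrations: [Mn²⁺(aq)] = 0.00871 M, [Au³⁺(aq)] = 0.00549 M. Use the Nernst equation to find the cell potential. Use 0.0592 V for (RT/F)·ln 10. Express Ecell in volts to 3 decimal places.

Since E°(Au³⁺/Au) > E°(Mn²⁺/Mn), Au³⁺/Au serves as the cathode.
The standard potential is +1.50 − (−1.18) = +2.68 V and the balanced reaction transfers n = 6 electrons.
The balanced reaction is 2 Au³⁺(aq) + 3 Mn(s) → 2 Au(s) + 3 Mn²⁺(aq), so Q = [Mn²⁺(aq)]^3 / [Au³⁺(aq)]^2 = 0.0219 and log Q = −1.659.
By the Nernst equation, E = +2.68 − (0.0592/6)·(−1.659) = +2.696 V.

+2.696 V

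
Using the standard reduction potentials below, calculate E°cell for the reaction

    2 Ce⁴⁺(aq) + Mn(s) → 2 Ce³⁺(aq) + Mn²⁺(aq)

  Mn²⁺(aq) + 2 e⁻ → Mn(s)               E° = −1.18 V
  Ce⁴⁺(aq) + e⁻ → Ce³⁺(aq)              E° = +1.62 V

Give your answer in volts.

Ce⁴⁺(aq) gains electrons, so the Ce⁴⁺/Ce³⁺ couple is the cathode; the Mn²⁺/Mn couple is the anode.
E°cell = E°(cathode) − E°(anode) = +1.62 − (−1.18) = +2.80 V.
The positive value indicates the reaction is spontaneous as written.

+2.80 V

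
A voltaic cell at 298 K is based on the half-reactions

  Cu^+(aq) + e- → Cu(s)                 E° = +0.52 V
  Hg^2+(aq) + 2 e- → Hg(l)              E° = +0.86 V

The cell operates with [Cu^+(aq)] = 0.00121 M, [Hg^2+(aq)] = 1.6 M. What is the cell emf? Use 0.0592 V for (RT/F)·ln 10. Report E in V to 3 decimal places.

+0.519 V

The Hg²⁺/Hg couple has the more positive E°, so it is the cathode; Cu⁺/Cu is the anode.
E°cell = +0.86 − (+0.52) = +0.34 V, with n = 2 electrons transferred.
Balancing gives Hg^2+(aq) + 2 Cu(s) → Hg(l) + 2 Cu^+(aq); hence Q = [Cu^+(aq)]^2 / [Hg^2+(aq)] = 9.15×10^−7 (log Q = −6.039).
By the Nernst equation, E = +0.34 − (0.0592/2)·(−6.039) = +0.519 V.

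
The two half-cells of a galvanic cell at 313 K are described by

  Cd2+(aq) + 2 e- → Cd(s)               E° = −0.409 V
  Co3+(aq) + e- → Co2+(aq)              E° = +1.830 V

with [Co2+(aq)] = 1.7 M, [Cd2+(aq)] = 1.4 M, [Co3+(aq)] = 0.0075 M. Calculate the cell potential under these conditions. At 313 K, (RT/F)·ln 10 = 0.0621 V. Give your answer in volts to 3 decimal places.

Co³⁺/Co²⁺ is reduced (cathode, E° = +1.830 V) and Cd²⁺/Cd is oxidized (anode).
The standard potential is +1.830 − (−0.409) = +2.239 V and the balanced reaction transfers n = 2 electrons.
Balancing gives 2 Co3+(aq) + Cd(s) → 2 Co2+(aq) + Cd2+(aq); hence Q = ([Co2+(aq)]^2·[Cd2+(aq)]) / [Co3+(aq)]^2 = 7.19×10^4 (log Q = 4.857).
By the Nernst equation, E = +2.239 − (0.0621/2)·(4.857) = +2.088 V.

+2.088 V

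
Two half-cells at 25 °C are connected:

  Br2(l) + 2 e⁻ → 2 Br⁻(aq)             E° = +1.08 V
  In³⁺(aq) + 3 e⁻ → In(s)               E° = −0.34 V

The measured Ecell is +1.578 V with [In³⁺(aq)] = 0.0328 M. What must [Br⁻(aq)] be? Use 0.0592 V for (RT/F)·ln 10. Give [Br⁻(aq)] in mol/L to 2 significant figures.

With Br₂/Br⁻ at the cathode and In³⁺/In at the anode, E°cell = +1.08 − (−0.34) = +1.42 V (n = 6).
From the Nernst equation, log Q = n(E° − E)/0.0592 = 6·(+1.42 − (+1.578))/0.0592 = −16.014.
For 3 Br2(l) + 2 In(s) → 6 Br⁻(aq) + 2 In³⁺(aq), the reaction quotient is Q = [Br⁻(aq)]^6·[In³⁺(aq)]^2.
Substituting the known concentrations and solving, log [Br⁻(aq)] = −2.174 and [Br⁻(aq)] = 0.0067 M.

0.0067 M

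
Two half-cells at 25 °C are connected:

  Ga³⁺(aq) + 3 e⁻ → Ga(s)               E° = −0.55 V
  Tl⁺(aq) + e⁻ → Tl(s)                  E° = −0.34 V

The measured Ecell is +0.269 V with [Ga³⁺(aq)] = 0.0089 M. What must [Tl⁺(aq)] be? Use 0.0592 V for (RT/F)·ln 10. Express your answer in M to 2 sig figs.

2.1 M

Tl⁺/Tl is the cathode (higher E°); E°cell = −0.34 − (−0.55) = +0.21 V with n = 3.
From the Nernst equation, log Q = n(E° − E)/0.0592 = 3·(+0.21 − (+0.269))/0.0592 = −2.990.
Balancing electrons gives 3 Tl⁺(aq) + Ga(s) → 3 Tl(s) + Ga³⁺(aq); thus Q = [Ga³⁺(aq)] / [Tl⁺(aq)]^3.
Substituting the known concentrations and solving, log [Tl⁺(aq)] = 0.313 and [Tl⁺(aq)] = 2.1 M.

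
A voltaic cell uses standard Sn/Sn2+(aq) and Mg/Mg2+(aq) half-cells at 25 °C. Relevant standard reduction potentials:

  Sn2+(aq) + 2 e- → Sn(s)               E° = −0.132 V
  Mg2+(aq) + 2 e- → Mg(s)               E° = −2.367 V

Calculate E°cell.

The Sn²⁺/Sn couple has the higher E°, so Sn ion is reduced (cathode) and Mg is oxidized (anode).
E°cell = E°(cathode) − E°(anode) = −0.132 − (−2.367) = +2.235 V.

+2.235 V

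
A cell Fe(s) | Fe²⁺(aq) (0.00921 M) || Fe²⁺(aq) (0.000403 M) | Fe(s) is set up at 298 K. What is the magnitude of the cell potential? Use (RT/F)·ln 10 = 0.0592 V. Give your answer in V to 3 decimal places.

For a concentration cell E°cell = 0, since both electrodes use the same couple.
The compartment with the higher Fe²⁺(aq) concentration (0.00921 M) acts as the cathode; ions are reduced there and produced at the dilute (0.000403 M) anode.
With n = 2, Ecell = −(0.0592/2)·log([dilute]/[conc]) = −(0.0592/2)·log(0.000403/0.00921) = +0.040 V.

0.040 V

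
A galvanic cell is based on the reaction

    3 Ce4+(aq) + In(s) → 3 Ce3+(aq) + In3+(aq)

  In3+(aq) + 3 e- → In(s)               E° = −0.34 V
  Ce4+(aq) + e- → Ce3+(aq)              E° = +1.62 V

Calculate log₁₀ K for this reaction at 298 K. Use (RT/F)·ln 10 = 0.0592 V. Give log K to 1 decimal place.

The Ce⁴⁺/Ce³⁺ couple is reduced (cathode); E°cell = +1.62 − (−0.34) = +1.96 V with n = 3.
At equilibrium E = 0, so log K = nE°cell / 0.0592 = (3)(+1.96) / 0.0592 = 99.3.

log K = 99.3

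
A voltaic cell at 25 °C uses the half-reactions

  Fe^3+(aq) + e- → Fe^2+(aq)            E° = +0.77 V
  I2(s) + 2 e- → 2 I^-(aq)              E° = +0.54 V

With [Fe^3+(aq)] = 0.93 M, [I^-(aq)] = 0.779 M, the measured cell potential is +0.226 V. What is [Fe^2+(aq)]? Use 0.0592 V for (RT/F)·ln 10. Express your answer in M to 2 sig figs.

0.85 M

With Fe³⁺/Fe²⁺ at the cathode and I₂/I⁻ at the anode, E°cell = +0.77 − (+0.54) = +0.23 V (n = 2).
Rearranging E = E° − (0.0592/n)·log Q gives log Q = 2(+0.23 − (+0.226))/0.0592 = 0.135.
For 2 Fe^3+(aq) + 2 I^-(aq) → 2 Fe^2+(aq) + I2(s), the reaction quotient is Q = [Fe^2+(aq)]^2 / ([Fe^3+(aq)]^2·[I^-(aq)]^2).
Solving for the unknown gives log [Fe^2+(aq)] = −0.072, so [Fe^2+(aq)] ≈ 0.85 M.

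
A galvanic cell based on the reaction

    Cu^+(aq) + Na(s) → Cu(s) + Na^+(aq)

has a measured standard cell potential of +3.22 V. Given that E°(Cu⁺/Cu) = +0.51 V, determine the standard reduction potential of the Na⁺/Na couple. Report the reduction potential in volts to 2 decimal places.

−2.71 V

In the reaction as written the Cu⁺/Cu couple is reduced (cathode) and Na⁺/Na is oxidized (anode), so E°cell = E°(Cu⁺/Cu) − E°(Na⁺/Na).
E°(Na⁺/Na) = E°(cathode) − E°cell = +0.51 − (+3.22) = −2.71 V.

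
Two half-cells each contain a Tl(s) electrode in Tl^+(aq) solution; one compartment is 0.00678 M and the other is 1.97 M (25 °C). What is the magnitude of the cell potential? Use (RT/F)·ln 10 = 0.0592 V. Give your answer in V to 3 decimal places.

For a concentration cell E°cell = 0, since both electrodes use the same couple.
The compartment with the higher Tl^+(aq) concentration (1.97 M) acts as the cathode; ions are reduced there and produced at the dilute (0.00678 M) anode.
With n = 1, Ecell = −(0.0592/1)·log([dilute]/[conc]) = −(0.0592/1)·log(0.00678/1.97) = +0.146 V.

0.146 V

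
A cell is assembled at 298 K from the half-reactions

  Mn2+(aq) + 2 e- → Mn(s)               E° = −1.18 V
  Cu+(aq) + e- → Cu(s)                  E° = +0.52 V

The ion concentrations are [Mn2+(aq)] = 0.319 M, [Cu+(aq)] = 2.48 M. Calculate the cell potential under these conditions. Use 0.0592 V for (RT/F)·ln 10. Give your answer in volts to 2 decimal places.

+1.74 V

Cu⁺/Cu is reduced (cathode, E° = +0.52 V) and Mn²⁺/Mn is oxidized (anode).
E°cell = E°cat − E°an = +0.52 − (−1.18) = +1.70 V; n = 2.
The balanced reaction is 2 Cu+(aq) + Mn(s) → 2 Cu(s) + Mn2+(aq), so Q = [Mn2+(aq)] / [Cu+(aq)]^2 = 0.0519 and log Q = −1.285.
By the Nernst equation, E = +1.70 − (0.0592/2)·(−1.285) = +1.74 V.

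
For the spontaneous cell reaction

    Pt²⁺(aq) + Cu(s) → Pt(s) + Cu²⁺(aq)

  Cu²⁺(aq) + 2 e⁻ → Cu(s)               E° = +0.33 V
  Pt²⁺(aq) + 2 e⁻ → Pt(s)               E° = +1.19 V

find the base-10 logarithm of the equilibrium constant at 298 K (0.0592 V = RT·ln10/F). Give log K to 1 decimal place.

The Pt²⁺/Pt couple is reduced (cathode); E°cell = +1.19 − (+0.33) = +0.86 V with n = 2.
At equilibrium E = 0, so log K = nE°cell / 0.0592 = (2)(+0.86) / 0.0592 = 29.1.

log K = 29.1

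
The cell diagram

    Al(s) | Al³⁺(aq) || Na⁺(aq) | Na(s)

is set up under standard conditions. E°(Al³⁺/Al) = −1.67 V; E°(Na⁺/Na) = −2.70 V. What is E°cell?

−1.03 V

By convention the left-hand electrode in cell notation is the anode (oxidation) and the right-hand electrode is the cathode (reduction).
E°cell = E°(right) − E°(left) = −2.70 − (−1.67) = −1.03 V.
The negative sign shows that, as written, the cell would require an external voltage to drive the reaction.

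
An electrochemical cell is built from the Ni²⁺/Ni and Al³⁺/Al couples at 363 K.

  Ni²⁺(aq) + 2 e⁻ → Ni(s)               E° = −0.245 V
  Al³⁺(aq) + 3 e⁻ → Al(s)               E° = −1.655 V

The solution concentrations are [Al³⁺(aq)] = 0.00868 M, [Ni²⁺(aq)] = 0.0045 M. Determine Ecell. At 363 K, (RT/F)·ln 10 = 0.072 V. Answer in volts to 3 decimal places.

+1.375 V

Ni²⁺/Ni is reduced (cathode, E° = −0.245 V) and Al³⁺/Al is oxidized (anode).
The standard potential is −0.245 − (−1.655) = +1.410 V and the balanced reaction transfers n = 6 electrons.
The balanced reaction is 3 Ni²⁺(aq) + 2 Al(s) → 3 Ni(s) + 2 Al³⁺(aq), so Q = [Al³⁺(aq)]^2 / [Ni²⁺(aq)]^3 = 827 and log Q = 2.917.
Applying E = E° − (RT ln10/nF)·log Q gives +1.410 − (0.072/6)(2.917) = +1.375 V.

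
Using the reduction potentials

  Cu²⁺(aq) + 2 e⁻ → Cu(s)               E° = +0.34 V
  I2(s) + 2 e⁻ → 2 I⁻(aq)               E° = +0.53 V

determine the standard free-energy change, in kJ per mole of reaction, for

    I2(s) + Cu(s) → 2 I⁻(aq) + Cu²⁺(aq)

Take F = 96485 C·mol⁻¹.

−36.7 kJ/mol

In the reaction as written I2(s) is reduced, so the I₂/I⁻ couple is the cathode and Cu²⁺/Cu is the anode.
E°cell = +0.53 − (+0.34) = +0.19 V; balancing electrons gives n = 2.
ΔG° = −nFE°cell = −(2)(96485)(+0.19) J/mol = −36.7 kJ/mol.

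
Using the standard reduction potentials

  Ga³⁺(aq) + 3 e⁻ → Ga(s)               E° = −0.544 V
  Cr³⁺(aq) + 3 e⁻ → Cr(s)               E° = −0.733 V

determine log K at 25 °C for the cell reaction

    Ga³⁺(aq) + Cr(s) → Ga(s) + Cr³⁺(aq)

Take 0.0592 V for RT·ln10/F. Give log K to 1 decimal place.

log K = 9.6

The Ga³⁺/Ga couple is reduced (cathode); E°cell = −0.544 − (−0.733) = +0.189 V with n = 3.
At equilibrium E = 0, so log K = nE°cell / 0.0592 = (3)(+0.189) / 0.0592 = 9.6.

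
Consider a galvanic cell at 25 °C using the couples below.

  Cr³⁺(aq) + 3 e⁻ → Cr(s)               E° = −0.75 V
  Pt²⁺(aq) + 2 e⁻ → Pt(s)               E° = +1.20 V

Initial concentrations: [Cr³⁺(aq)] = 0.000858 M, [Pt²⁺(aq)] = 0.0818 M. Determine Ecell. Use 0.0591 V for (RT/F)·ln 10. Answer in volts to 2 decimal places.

+1.98 V

Since E°(Pt²⁺/Pt) > E°(Cr³⁺/Cr), Pt²⁺/Pt serves as the cathode.
E°cell = E°cat − E°an = +1.20 − (−0.75) = +1.95 V; n = 6.
For the overall reaction 3 Pt²⁺(aq) + 2 Cr(s) → 3 Pt(s) + 2 Cr³⁺(aq), Q = [Cr³⁺(aq)]^2 / [Pt²⁺(aq)]^3 = 0.00134, giving log Q = −2.871.
By the Nernst equation, E = +1.95 − (0.0591/6)·(−2.871) = +1.98 V.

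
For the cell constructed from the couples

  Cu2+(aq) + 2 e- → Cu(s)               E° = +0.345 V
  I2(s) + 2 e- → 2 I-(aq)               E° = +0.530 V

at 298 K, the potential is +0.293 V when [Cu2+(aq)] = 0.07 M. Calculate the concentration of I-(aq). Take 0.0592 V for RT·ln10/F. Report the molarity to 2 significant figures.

The I₂/I⁻ couple has the larger reduction potential, so it is the cathode: E°cell = +0.530 − (+0.345) = +0.185 V and n = 2.
Rearranging E = E° − (0.0592/n)·log Q gives log Q = 2(+0.185 − (+0.293))/0.0592 = −3.649.
Balancing electrons gives I2(s) + Cu(s) → 2 I-(aq) + Cu2+(aq); thus Q = [I-(aq)]^2·[Cu2+(aq)].
Solving for the unknown gives log [I-(aq)] = −1.247, so [I-(aq)] ≈ 0.057 M.

0.057 M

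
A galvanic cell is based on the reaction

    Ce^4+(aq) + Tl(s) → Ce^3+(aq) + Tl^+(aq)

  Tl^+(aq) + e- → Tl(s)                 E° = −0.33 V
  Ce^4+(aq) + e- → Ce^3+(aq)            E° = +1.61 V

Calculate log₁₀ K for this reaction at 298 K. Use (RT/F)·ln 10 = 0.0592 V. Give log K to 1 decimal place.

The Ce⁴⁺/Ce³⁺ couple is reduced (cathode); E°cell = +1.61 − (−0.33) = +1.94 V with n = 1.
At equilibrium E = 0, so log K = nE°cell / 0.0592 = (1)(+1.94) / 0.0592 = 32.8.

log K = 32.8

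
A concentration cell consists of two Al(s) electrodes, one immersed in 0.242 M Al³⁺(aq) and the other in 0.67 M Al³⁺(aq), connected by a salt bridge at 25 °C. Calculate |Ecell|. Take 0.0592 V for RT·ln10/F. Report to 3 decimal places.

0.009 V

For a concentration cell E°cell = 0, since both electrodes use the same couple.
The compartment with the higher Al³⁺(aq) concentration (0.67 M) acts as the cathode; ions are reduced there and produced at the dilute (0.242 M) anode.
With n = 3, Ecell = −(0.0592/3)·log([dilute]/[conc]) = −(0.0592/3)·log(0.242/0.67) = +0.009 V.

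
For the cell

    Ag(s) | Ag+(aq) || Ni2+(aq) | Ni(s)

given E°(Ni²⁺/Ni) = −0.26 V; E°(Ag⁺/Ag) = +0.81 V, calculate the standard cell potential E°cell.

By convention the left-hand electrode in cell notation is the anode (oxidation) and the right-hand electrode is the cathode (reduction).
E°cell = E°(right) − E°(left) = −0.26 − (+0.81) = −1.07 V.
The negative sign shows that, as written, the cell would require an external voltage to drive the reaction.

−1.07 V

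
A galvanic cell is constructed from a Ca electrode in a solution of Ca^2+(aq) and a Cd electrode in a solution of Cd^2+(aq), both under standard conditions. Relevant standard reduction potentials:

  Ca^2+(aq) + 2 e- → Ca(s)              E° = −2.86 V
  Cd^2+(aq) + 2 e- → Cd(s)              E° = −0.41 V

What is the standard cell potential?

The Cd²⁺/Cd couple has the higher E°, so Cd ion is reduced (cathode) and Ca is oxidized (anode).
E°cell = E°(cathode) − E°(anode) = −0.41 − (−2.86) = +2.45 V.

+2.45 V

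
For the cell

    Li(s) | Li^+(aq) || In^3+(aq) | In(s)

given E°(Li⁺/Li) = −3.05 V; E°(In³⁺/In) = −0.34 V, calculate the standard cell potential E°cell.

+2.71 V

By convention the left-hand electrode in cell notation is the anode (oxidation) and the right-hand electrode is the cathode (reduction).
E°cell = E°(right) − E°(left) = −0.34 − (−3.05) = +2.71 V.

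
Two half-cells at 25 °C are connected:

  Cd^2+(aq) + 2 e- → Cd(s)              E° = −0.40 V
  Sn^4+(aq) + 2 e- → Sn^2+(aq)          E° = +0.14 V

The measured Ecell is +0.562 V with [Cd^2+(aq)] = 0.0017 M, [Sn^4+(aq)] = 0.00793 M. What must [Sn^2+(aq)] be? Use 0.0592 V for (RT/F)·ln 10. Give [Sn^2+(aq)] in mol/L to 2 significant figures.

0.84 M

With Sn⁴⁺/Sn²⁺ at the cathode and Cd²⁺/Cd at the anode, E°cell = +0.14 − (−0.40) = +0.54 V (n = 2).
From the Nernst equation, log Q = n(E° − E)/0.0592 = 2·(+0.54 − (+0.562))/0.0592 = −0.743.
The balanced reaction is Sn^4+(aq) + Cd(s) → Sn^2+(aq) + Cd^2+(aq), so Q = ([Sn^2+(aq)]·[Cd^2+(aq)]) / [Sn^4+(aq)].
Isolating [Sn^2+(aq)] in Q = 10^{−0.743} yields log [Sn^2+(aq)] = −0.074, i.e. 0.84 M.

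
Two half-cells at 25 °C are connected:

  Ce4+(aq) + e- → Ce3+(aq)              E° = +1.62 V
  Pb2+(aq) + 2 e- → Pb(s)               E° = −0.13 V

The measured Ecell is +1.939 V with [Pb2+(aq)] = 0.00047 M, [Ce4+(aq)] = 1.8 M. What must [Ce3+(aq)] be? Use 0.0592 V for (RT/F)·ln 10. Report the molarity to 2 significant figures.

0.053 M

With Ce⁴⁺/Ce³⁺ at the cathode and Pb²⁺/Pb at the anode, E°cell = +1.62 − (−0.13) = +1.75 V (n = 2).
Since E = E° − (0.0592/n)·log Q, log Q = n(E° − E)/0.0592 = −6.385.
Balancing electrons gives 2 Ce4+(aq) + Pb(s) → 2 Ce3+(aq) + Pb2+(aq); thus Q = ([Ce3+(aq)]^2·[Pb2+(aq)]) / [Ce4+(aq)]^2.
Isolating [Ce3+(aq)] in Q = 10^{−6.385} yields log [Ce3+(aq)] = −1.273, i.e. 0.053 M.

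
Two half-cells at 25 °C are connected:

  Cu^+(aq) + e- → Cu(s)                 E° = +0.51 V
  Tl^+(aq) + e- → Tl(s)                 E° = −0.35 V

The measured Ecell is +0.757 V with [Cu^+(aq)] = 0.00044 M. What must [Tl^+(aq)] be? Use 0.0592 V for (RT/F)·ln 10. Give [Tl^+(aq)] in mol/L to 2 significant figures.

0.024 M

With Cu⁺/Cu at the cathode and Tl⁺/Tl at the anode, E°cell = +0.51 − (−0.35) = +0.86 V (n = 1).
Rearranging E = E° − (0.0592/n)·log Q gives log Q = 1(+0.86 − (+0.757))/0.0592 = 1.740.
For Cu^+(aq) + Tl(s) → Cu(s) + Tl^+(aq), the reaction quotient is Q = [Tl^+(aq)] / [Cu^+(aq)].
Solving for the unknown gives log [Tl^+(aq)] = −1.617, so [Tl^+(aq)] ≈ 0.024 M.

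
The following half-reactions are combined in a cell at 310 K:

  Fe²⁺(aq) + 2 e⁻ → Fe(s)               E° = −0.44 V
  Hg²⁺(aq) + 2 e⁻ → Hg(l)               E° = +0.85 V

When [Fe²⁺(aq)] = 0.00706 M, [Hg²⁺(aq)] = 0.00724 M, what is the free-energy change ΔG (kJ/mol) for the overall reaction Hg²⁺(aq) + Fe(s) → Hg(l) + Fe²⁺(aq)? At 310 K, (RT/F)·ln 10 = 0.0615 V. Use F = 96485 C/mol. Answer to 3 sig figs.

The standard cell potential is +0.85 − (−0.44) = +1.29 V, with n = 2 electrons in the balanced equation.
Q = [Fe²⁺(aq)] / [Hg²⁺(aq)] = 0.975, so log Q = −0.011 and E = +1.29 − (0.0615/2)(−0.011) = +1.2903 V.
Then ΔG = −nFE = −2 × 96485 × +1.2903 J/mol = −249 kJ/mol.

−249 kJ/mol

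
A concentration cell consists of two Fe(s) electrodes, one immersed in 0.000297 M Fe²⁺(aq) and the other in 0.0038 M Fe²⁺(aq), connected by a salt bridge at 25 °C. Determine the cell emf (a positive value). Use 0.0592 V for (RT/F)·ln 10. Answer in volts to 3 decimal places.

0.033 V

For a concentration cell E°cell = 0, since both electrodes use the same couple.
The compartment with the higher Fe²⁺(aq) concentration (0.0038 M) acts as the cathode; ions are reduced there and produced at the dilute (0.000297 M) anode.
With n = 2, Ecell = −(0.0592/2)·log([dilute]/[conc]) = −(0.0592/2)·log(0.000297/0.0038) = +0.033 V.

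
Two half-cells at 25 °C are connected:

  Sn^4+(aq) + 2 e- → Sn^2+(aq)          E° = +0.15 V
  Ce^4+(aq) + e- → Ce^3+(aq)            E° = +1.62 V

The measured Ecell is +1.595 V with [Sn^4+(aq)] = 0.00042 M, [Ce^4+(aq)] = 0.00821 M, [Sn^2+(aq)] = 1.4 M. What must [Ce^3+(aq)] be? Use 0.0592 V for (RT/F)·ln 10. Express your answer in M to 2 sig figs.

0.0037 M

Ce⁴⁺/Ce³⁺ is the cathode (higher E°); E°cell = +1.62 − (+0.15) = +1.47 V with n = 2.
Since E = E° − (0.0592/n)·log Q, log Q = n(E° − E)/0.0592 = −4.223.
The balanced reaction is 2 Ce^4+(aq) + Sn^2+(aq) → 2 Ce^3+(aq) + Sn^4+(aq), so Q = ([Ce^3+(aq)]^2·[Sn^4+(aq)]) / ([Ce^4+(aq)]^2·[Sn^2+(aq)]).
Substituting the known concentrations and solving, log [Ce^3+(aq)] = −2.436 and [Ce^3+(aq)] = 0.0037 M.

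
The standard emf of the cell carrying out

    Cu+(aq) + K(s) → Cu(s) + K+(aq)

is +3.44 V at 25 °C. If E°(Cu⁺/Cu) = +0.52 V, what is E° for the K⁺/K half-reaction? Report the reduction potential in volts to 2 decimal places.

In the reaction as written the Cu⁺/Cu couple is reduced (cathode) and K⁺/K is oxidized (anode), so E°cell = E°(Cu⁺/Cu) − E°(K⁺/K).
E°(K⁺/K) = E°(cathode) − E°cell = +0.52 − (+3.44) = −2.92 V.

−2.92 V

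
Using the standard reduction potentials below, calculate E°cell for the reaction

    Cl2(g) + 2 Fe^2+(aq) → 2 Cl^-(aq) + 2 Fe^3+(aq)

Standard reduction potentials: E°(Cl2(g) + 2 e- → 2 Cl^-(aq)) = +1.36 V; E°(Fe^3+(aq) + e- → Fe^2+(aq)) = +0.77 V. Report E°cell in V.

Cl2(g) gains electrons, so the Cl₂/Cl⁻ couple is the cathode; the Fe³⁺/Fe²⁺ couple is the anode.
E°cell = E°(cathode) − E°(anode) = +1.36 − (+0.77) = +0.59 V.

+0.59 V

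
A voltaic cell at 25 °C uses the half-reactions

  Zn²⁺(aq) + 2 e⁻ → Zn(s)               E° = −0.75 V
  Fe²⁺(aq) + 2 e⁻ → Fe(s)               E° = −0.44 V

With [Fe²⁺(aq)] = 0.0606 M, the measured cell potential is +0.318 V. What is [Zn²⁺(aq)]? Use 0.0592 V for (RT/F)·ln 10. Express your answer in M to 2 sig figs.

With Fe²⁺/Fe at the cathode and Zn²⁺/Zn at the anode, E°cell = −0.44 − (−0.75) = +0.31 V (n = 2).
Since E = E° − (0.0592/n)·log Q, log Q = n(E° − E)/0.0592 = −0.270.
The balanced reaction is Fe²⁺(aq) + Zn(s) → Fe(s) + Zn²⁺(aq), so Q = [Zn²⁺(aq)] / [Fe²⁺(aq)].
Substituting the known concentrations and solving, log [Zn²⁺(aq)] = −1.488 and [Zn²⁺(aq)] = 0.033 M.

0.033 M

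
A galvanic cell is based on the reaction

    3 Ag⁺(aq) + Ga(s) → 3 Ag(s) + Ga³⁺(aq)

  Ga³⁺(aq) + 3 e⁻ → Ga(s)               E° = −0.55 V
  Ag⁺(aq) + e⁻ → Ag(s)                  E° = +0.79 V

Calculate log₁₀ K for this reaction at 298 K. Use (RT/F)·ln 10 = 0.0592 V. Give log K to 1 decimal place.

The Ag⁺/Ag couple is reduced (cathode); E°cell = +0.79 − (−0.55) = +1.34 V with n = 3.
At equilibrium E = 0, so log K = nE°cell / 0.0592 = (3)(+1.34) / 0.0592 = 67.9.

log K = 67.9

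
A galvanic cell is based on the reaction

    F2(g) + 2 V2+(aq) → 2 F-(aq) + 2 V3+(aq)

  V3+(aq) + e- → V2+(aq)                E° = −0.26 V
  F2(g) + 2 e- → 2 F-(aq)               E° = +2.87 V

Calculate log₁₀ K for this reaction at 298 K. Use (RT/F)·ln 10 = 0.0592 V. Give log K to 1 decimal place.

The F₂/F⁻ couple is reduced (cathode); E°cell = +2.87 − (−0.26) = +3.13 V with n = 2.
At equilibrium E = 0, so log K = nE°cell / 0.0592 = (2)(+3.13) / 0.0592 = 105.7.

log K = 105.7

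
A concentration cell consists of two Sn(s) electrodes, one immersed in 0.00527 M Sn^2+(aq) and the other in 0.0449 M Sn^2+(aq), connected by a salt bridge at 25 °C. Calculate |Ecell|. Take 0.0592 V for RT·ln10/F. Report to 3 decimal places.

For a concentration cell E°cell = 0, since both electrodes use the same couple.
The compartment with the higher Sn^2+(aq) concentration (0.0449 M) acts as the cathode; ions are reduced there and produced at the dilute (0.00527 M) anode.
With n = 2, Ecell = −(0.0592/2)·log([dilute]/[conc]) = −(0.0592/2)·log(0.00527/0.0449) = +0.028 V.

0.028 V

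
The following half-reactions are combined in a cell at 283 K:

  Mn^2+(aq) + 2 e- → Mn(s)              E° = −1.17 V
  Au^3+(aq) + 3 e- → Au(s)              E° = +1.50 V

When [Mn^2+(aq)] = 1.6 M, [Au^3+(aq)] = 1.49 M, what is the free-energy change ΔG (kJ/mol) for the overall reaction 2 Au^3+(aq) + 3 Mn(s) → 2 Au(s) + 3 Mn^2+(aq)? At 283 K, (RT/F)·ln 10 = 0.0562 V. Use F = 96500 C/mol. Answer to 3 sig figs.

The standard cell potential is +1.50 − (−1.17) = +2.67 V, with n = 6 electrons in the balanced equation.
The reaction quotient is [Mn^2+(aq)]^3 / [Au^3+(aq)]^2 = 1.84; by Nernst, E = +2.67 − (0.0562/6)(0.266) = +2.6675 V.
Finally ΔG = −nFE = −(6)(96500 C/mol)(+2.6675 V) = −1540 kJ/mol.

−1540 kJ/mol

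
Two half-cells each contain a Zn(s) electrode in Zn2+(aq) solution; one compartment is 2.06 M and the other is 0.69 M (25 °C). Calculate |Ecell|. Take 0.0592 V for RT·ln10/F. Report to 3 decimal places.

0.014 V

For a concentration cell E°cell = 0, since both electrodes use the same couple.
The compartment with the higher Zn2+(aq) concentration (2.06 M) acts as the cathode; ions are reduced there and produced at the dilute (0.69 M) anode.
With n = 2, Ecell = −(0.0592/2)·log([dilute]/[conc]) = −(0.0592/2)·log(0.69/2.06) = +0.014 V.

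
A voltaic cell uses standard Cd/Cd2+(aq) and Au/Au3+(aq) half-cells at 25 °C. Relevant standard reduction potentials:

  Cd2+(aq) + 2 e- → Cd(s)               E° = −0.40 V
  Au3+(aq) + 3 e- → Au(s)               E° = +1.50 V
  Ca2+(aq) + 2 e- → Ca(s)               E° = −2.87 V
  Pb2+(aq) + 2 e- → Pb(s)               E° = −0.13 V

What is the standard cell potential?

+1.90 V

Of the two couples in this cell, the one with the more positive reduction potential is reduced at the cathode: here that is Au³⁺/Au (+1.50 V); Cd²⁺/Cd (−0.40 V) is the anode.
E°cell = E°(cathode) − E°(anode) = +1.50 − (−0.40) = +1.90 V.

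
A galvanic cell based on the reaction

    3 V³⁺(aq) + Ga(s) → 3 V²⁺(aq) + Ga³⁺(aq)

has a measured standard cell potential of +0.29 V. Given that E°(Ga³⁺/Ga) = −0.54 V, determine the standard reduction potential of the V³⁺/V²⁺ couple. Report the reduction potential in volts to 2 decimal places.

In the reaction as written the V³⁺/V²⁺ couple is reduced (cathode) and Ga³⁺/Ga is oxidized (anode), so E°cell = E°(V³⁺/V²⁺) − E°(Ga³⁺/Ga).
E°(V³⁺/V²⁺) = E°cell + E°(anode) = +0.29 + (−0.54) = −0.25 V.

−0.25 V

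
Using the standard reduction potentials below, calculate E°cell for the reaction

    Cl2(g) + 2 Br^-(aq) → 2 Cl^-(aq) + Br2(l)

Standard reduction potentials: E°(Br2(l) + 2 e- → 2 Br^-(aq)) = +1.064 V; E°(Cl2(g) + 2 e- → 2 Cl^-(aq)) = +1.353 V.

+0.289 V

In the reaction as written, Cl2(g) is reduced (cathode) and Br2(l) is produced by oxidation at the anode.
E°cell = E°(cathode) − E°(anode) = +1.353 − (+1.064) = +0.289 V.
The positive value indicates the reaction is spontaneous as written.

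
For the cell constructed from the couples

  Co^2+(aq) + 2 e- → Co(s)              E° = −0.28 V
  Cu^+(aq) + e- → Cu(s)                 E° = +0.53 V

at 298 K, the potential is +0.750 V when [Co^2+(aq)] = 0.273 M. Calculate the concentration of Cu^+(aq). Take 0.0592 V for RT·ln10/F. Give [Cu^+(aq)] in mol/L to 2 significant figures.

The Cu⁺/Cu couple has the larger reduction potential, so it is the cathode: E°cell = +0.53 − (−0.28) = +0.81 V and n = 2.
From the Nernst equation, log Q = n(E° − E)/0.0592 = 2·(+0.81 − (+0.750))/0.0592 = 2.027.
Balancing electrons gives 2 Cu^+(aq) + Co(s) → 2 Cu(s) + Co^2+(aq); thus Q = [Co^2+(aq)] / [Cu^+(aq)]^2.
Substituting the known concentrations and solving, log [Cu^+(aq)] = −1.295 and [Cu^+(aq)] = 0.051 M.

0.051 M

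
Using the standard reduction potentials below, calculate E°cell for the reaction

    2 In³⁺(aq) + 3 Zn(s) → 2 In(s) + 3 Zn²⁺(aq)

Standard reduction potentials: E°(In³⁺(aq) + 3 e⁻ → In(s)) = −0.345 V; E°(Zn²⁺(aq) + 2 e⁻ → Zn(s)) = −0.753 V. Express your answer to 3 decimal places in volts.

+0.408 V

In the reaction as written, In³⁺(aq) is reduced (cathode) and Zn²⁺(aq) is produced by oxidation at the anode.
E°cell = E°(cathode) − E°(anode) = −0.345 − (−0.753) = +0.408 V.
The positive value indicates the reaction is spontaneous as written.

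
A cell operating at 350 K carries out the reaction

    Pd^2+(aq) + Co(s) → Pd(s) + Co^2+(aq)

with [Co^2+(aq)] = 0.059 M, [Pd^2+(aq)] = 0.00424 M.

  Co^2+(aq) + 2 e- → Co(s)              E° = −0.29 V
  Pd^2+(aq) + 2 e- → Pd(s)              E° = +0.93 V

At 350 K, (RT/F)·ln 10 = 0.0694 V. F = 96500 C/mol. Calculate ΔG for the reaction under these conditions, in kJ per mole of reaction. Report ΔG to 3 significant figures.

E°cell = +0.93 − (−0.29) = +1.22 V; the balanced reaction transfers n = 2 electrons.
Q = [Co^2+(aq)] / [Pd^2+(aq)] = 13.9, so log Q = 1.143 and E = +1.22 − (0.0694/2)(1.143) = +1.1803 V.
Then ΔG = −nFE = −2 × 96500 × +1.1803 J/mol = −228 kJ/mol.

−228 kJ/mol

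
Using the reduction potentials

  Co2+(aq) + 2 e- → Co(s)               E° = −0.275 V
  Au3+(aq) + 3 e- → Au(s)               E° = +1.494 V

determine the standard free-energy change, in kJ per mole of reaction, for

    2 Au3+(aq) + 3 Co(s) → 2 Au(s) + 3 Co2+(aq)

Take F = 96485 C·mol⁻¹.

−1024 kJ/mol

In the reaction as written Au3+(aq) is reduced, so the Au³⁺/Au couple is the cathode and Co²⁺/Co is the anode.
E°cell = +1.494 − (−0.275) = +1.769 V; balancing electrons gives n = 6.
ΔG° = −nFE°cell = −(6)(96485)(+1.769) J/mol = −1024 kJ/mol.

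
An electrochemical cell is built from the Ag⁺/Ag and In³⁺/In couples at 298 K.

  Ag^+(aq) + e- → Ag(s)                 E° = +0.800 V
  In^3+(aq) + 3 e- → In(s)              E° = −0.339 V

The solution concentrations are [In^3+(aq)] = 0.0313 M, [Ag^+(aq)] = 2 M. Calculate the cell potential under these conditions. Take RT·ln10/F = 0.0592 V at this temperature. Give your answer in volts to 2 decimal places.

The Ag⁺/Ag couple has the more positive E°, so it is the cathode; In³⁺/In is the anode.
E°cell = +0.800 − (−0.339) = +1.139 V, with n = 3 electrons transferred.
For the overall reaction 3 Ag^+(aq) + In(s) → 3 Ag(s) + In^3+(aq), Q = [In^3+(aq)] / [Ag^+(aq)]^3 = 0.00391, giving log Q = −2.408.
Applying E = E° − (RT ln10/nF)·log Q gives +1.139 − (0.0592/3)(−2.408) = +1.19 V.

+1.19 V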